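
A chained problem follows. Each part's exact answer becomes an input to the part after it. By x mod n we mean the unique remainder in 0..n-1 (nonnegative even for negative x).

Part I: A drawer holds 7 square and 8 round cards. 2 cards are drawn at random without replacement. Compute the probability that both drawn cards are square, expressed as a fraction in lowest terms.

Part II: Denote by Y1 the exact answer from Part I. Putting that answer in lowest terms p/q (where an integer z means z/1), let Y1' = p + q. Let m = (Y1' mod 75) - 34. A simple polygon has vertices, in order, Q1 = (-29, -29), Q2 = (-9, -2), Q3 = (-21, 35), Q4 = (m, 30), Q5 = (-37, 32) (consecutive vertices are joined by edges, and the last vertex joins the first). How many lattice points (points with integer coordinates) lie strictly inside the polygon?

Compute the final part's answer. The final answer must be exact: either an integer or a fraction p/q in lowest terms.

1001

Part I: total draws C(15,2) = 105; favorable C(7,2) = 21; P = 1/5; answer 1/5
Part II: Y1 = 1/5; threaded value p + q = 6; m = -28; cross terms: (-29*-2 - -9*-29)=-203, (-9*35 - -21*-2)=-357, (-21*30 - -28*35)=350, (-28*32 - -37*30)=214, (-37*-29 - -29*32)=2001; twice the area = |2005| = 2005; area = 2005/2; boundary points = 1 + 1 + 1 + 1 + 1 = 5; strictly interior points = area - boundary/2 + 1 = 1001; answer 1001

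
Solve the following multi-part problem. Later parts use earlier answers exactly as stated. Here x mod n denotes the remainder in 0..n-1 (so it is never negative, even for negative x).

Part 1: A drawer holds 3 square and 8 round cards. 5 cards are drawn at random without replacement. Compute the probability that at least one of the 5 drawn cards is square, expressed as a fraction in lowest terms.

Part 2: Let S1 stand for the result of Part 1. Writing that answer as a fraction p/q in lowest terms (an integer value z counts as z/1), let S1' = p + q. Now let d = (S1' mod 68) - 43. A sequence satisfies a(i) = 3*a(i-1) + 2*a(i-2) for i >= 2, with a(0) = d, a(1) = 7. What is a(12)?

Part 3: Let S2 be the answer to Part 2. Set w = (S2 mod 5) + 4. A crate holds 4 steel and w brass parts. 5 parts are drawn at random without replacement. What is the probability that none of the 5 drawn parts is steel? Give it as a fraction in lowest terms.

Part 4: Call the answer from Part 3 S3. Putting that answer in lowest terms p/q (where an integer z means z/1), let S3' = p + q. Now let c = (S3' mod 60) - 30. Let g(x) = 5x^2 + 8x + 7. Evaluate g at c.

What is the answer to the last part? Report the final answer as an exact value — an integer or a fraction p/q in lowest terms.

Part 1: total draws C(11,5) = 462; complement C(8,5) = 56; favorable 462 - 56 = 406; P = 29/33; answer 29/33
Part 2: S1 = 29/33; threaded value p + q = 62; d = 19; a(2) = 3*(7) + 2*(19) = 59; iterating: a(2)=59, a(3)=191, a(4)=691, a(5)=2455, a(6)=8747, a(7)=31151, a(8)=110947, a(9)=395143, a(10)=1407323, a(11)=5012255, a(12)=17851411; answer 17851411
Part 3: S2 = 17851411; w = 5; total draws C(9,5) = 126; favorable C(5,5) = 1; P = 1/126; answer 1/126
Part 4: S3 = 1/126; threaded value p + q = 127; c = -23; 5*(-23)^2 + 8*(-23)^1 + 7 = (2645) + (-184) + (7) = 2468; answer 2468

2468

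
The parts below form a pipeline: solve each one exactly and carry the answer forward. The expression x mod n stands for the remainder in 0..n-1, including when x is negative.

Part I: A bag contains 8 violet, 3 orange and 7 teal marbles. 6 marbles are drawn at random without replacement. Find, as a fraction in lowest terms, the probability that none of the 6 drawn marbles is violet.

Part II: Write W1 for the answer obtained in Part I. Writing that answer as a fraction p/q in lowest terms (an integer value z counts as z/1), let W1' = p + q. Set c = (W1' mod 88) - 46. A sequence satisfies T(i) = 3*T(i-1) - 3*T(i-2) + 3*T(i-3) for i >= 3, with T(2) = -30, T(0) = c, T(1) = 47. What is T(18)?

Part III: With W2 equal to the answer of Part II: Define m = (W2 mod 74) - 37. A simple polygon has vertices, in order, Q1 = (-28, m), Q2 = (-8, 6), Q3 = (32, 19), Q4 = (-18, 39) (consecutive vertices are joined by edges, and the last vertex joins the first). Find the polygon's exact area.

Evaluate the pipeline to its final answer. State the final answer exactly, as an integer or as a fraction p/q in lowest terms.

Part I: total draws C(18,6) = 18564; favorable C(10,6) = 210; P = 5/442; answer 5/442
Part II: W1 = 5/442; threaded value p + q = 447; c = -39; T(3) = 3*(-30) - 3*(47) + 3*(-39) = -348; iterating: T(3)=-348, T(4)=-813, T(5)=-1485, T(6)=-3060, T(7)=-7164, T(8)=-16767, T(9)=-37989, T(10)=-85158, T(11)=-191808, T(12)=-433917, T(13)=-981801, T(14)=-2219076, T(15)=-5013576, T(16)=-11328903, T(17)=-25603209, T(18)=-57863646; answer -57863646
Part III: W2 = -57863646; m = 25; cross terms: (-28*6 - -8*25)=32, (-8*19 - 32*6)=-344, (32*39 - -18*19)=1590, (-18*25 - -28*39)=642; twice the area = |1920| = 1920; area = 960; answer 960

960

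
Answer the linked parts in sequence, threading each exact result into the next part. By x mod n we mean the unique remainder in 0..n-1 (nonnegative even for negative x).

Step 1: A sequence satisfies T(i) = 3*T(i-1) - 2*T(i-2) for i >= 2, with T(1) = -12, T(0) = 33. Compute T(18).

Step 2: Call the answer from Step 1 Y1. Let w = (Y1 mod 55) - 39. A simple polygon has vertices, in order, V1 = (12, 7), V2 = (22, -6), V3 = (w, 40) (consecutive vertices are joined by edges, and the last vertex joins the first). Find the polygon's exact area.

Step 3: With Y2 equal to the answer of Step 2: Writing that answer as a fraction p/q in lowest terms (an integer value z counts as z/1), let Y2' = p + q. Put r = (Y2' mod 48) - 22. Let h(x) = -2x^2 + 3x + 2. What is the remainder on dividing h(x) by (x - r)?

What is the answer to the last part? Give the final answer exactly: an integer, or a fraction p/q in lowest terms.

Step 1: T(2) = 3*(-12) - 2*(33) = -102; iterating: T(2)=-102, T(3)=-282, T(4)=-642, T(5)=-1362, T(6)=-2802, T(7)=-5682, T(8)=-11442, T(9)=-22962, T(10)=-46002, T(11)=-92082, T(12)=-184242, T(13)=-368562, T(14)=-737202, T(15)=-1474482, T(16)=-2949042, T(17)=-5898162, T(18)=-11796402; answer -11796402
Step 2: Y1 = -11796402; w = 14; cross terms: (12*-6 - 22*7)=-226, (22*40 - 14*-6)=964, (14*7 - 12*40)=-382; twice the area = |356| = 356; area = 178; answer 178
Step 3: Y2 = 178; threaded value p + q = 179; r = 13; remainder = value at the root: -2*(13)^2 + 3*(13)^1 + 2 = (-338) + (39) + (2) = -297; answer -297

-297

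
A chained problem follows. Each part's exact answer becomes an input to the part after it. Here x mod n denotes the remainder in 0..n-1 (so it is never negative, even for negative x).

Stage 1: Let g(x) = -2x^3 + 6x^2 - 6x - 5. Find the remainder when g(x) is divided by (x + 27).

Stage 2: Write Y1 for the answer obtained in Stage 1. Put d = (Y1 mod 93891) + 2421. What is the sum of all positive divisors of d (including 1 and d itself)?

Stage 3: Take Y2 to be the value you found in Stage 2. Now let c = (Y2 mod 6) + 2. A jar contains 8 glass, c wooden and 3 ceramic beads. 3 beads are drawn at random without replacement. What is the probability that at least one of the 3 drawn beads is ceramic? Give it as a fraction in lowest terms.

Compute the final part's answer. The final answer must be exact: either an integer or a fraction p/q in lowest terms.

Stage 1: remainder = value at the root: -2*(-27)^3 + 6*(-27)^2 - 6*(-27)^1 - 5 = (39366) + (4374) + (162) + (-5) = 43897; answer 43897
Stage 2: Y1 = 43897; d = 46318; 46318 = 2 * 23159; sigma = (1 + 2) * (1 + 23159) = 3 * 23160 = 69480; answer 69480
Stage 3: Y2 = 69480; c = 2; total draws C(13,3) = 286; complement C(10,3) = 120; favorable 286 - 120 = 166; P = 83/143; answer 83/143

83/143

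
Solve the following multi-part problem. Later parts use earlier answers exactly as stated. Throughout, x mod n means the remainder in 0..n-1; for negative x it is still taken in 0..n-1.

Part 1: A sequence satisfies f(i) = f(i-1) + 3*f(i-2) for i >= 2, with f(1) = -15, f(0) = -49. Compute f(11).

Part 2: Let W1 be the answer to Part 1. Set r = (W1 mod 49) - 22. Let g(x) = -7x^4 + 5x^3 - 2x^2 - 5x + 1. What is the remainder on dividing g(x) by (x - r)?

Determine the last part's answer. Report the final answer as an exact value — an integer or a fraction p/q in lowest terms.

-96128

Part 1: f(2) = 1*(-15) + 3*(-49) = -162; iterating: f(2)=-162, f(3)=-207, f(4)=-693, f(5)=-1314, f(6)=-3393, f(7)=-7335, f(8)=-17514, f(9)=-39519, f(10)=-92061, f(11)=-210618; answer -210618
Part 2: W1 = -210618; r = 11; remainder = value at the root: -7*(11)^4 + 5*(11)^3 - 2*(11)^2 - 5*(11)^1 + 1 = (-102487) + (6655) + (-242) + (-55) + (1) = -96128; answer -96128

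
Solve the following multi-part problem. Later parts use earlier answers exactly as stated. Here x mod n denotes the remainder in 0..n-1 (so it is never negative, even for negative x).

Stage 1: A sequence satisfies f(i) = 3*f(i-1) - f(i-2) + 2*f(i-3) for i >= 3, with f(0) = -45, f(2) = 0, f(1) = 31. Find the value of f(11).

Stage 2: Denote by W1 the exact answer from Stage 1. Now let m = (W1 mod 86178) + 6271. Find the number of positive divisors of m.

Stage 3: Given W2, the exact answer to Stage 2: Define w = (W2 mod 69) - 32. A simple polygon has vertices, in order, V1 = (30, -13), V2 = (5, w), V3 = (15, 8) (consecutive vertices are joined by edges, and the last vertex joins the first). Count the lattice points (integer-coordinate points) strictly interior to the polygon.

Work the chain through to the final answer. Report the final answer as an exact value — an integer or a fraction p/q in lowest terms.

Stage 1: f(3) = 3*(0) - 1*(31) + 2*(-45) = -121; iterating: f(3)=-121, f(4)=-301, f(5)=-782, f(6)=-2287, f(7)=-6681, f(8)=-19320, f(9)=-55853, f(10)=-161601, f(11)=-467590; answer -467590
Stage 2: W1 = -467590; m = 55749; 55749 = 3 * 18583; number of divisors = (1+1) * (1+1) = 4; answer 4
Stage 3: W2 = 4; w = -28; cross terms: (30*-28 - 5*-13)=-775, (5*8 - 15*-28)=460, (15*-13 - 30*8)=-435; twice the area = |-750| = 750; area = 375; boundary points = 5 + 2 + 3 = 10; strictly interior points = area - boundary/2 + 1 = 371; answer 371

371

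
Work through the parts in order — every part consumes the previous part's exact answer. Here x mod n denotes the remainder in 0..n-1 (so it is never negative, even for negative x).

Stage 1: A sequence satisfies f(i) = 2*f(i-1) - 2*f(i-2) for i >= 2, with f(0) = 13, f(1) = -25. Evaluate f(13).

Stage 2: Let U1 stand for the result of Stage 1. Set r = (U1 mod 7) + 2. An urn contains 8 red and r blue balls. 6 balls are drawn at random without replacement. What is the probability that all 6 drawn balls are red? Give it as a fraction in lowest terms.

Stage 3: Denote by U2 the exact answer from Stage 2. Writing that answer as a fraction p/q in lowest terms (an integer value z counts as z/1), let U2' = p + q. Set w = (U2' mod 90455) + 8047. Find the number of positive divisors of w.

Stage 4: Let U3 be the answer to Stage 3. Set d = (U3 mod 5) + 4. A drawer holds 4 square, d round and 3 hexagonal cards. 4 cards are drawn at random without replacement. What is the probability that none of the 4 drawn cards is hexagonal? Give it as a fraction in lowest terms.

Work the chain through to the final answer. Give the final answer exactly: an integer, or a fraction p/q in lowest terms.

Stage 1: f(2) = 2*(-25) - 2*(13) = -76; iterating: f(2)=-76, f(3)=-102, f(4)=-52, f(5)=100, f(6)=304, f(7)=408, f(8)=208, f(9)=-400, f(10)=-1216, f(11)=-1632, f(12)=-832, f(13)=1600; answer 1600
Stage 2: U1 = 1600; r = 6; total draws C(14,6) = 3003; favorable C(8,6) = 28; P = 4/429; answer 4/429
Stage 3: U2 = 4/429; threaded value p + q = 433; w = 8480; 8480 = 2^5 * 5 * 53; number of divisors = (5+1) * (1+1) * (1+1) = 24; answer 24
Stage 4: U3 = 24; d = 8; total draws C(15,4) = 1365; favorable C(12,4) = 495; P = 33/91; answer 33/91

33/91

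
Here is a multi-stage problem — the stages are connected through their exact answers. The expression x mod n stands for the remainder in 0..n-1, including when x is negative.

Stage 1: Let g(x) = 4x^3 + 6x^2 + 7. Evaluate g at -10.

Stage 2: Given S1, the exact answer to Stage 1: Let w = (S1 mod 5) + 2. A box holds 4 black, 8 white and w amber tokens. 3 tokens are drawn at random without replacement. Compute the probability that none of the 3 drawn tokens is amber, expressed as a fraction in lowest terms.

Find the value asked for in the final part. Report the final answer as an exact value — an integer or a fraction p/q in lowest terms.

Stage 1: 4*(-10)^3 + 6*(-10)^2 + 7 = (-4000) + (600) + (7) = -3393; answer -3393
Stage 2: S1 = -3393; w = 4; total draws C(16,3) = 560; favorable C(12,3) = 220; P = 11/28; answer 11/28

11/28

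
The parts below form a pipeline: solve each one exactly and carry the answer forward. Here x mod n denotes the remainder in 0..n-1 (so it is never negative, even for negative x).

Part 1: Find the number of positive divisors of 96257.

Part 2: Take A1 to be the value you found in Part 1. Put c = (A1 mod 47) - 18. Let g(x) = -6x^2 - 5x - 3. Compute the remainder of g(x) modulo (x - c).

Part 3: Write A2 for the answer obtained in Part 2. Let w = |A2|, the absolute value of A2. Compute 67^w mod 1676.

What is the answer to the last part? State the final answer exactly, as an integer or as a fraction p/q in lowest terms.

1491

Part 1: 96257 = 7 * 13751; number of divisors = (1+1) * (1+1) = 4; answer 4
Part 2: A1 = 4; c = -14; remainder = value at the root: -6*(-14)^2 - 5*(-14)^1 - 3 = (-1176) + (70) + (-3) = -1109; answer -1109
Part 3: A2 = -1109; w = 1109; squarings mod 1676: 67^1=67, 67^2=1137, 67^4=573, 67^8=1509, 67^16=1073, 67^32=1593, 67^64=185, 67^128=705, 67^256=929, 67^512=1577, 67^1024=1421; 67^1109 = 67^1 * 67^4 * 67^16 * 67^64 * 67^1024 = 1491 (mod 1676); answer 1491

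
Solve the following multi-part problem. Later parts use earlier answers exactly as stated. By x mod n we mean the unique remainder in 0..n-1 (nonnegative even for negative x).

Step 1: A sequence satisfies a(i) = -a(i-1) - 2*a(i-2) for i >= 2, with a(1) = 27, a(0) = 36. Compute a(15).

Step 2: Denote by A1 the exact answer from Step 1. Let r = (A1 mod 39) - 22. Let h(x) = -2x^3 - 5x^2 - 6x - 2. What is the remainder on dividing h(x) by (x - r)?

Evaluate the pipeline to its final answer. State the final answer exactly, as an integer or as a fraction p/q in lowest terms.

Step 1: a(2) = -1*(27) - 2*(36) = -99; iterating: a(2)=-99, a(3)=45, a(4)=153, a(5)=-243, a(6)=-63, a(7)=549, a(8)=-423, a(9)=-675, a(10)=1521, a(11)=-171, a(12)=-2871, a(13)=3213, a(14)=2529, a(15)=-8955; answer -8955
Step 2: A1 = -8955; r = -7; remainder = value at the root: -2*(-7)^3 - 5*(-7)^2 - 6*(-7)^1 - 2 = (686) + (-245) + (42) + (-2) = 481; answer 481

481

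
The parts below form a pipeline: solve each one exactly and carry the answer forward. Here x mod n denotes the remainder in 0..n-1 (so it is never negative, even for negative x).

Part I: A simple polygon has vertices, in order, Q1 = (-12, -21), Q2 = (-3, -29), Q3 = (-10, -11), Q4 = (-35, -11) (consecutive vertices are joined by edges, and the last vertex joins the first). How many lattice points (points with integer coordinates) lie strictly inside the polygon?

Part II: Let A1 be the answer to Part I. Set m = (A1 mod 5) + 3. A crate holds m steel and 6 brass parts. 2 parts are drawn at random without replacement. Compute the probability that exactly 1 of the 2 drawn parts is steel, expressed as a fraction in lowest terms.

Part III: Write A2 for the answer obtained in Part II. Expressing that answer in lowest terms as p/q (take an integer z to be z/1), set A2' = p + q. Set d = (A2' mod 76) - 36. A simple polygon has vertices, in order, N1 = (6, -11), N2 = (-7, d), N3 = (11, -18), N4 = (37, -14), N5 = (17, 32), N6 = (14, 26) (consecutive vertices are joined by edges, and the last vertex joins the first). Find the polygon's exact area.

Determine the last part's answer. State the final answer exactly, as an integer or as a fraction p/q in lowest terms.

Part I: cross terms: (-12*-29 - -3*-21)=285, (-3*-11 - -10*-29)=-257, (-10*-11 - -35*-11)=-275, (-35*-21 - -12*-11)=603; twice the area = |356| = 356; area = 178; boundary points = 1 + 1 + 25 + 1 = 28; strictly interior points = area - boundary/2 + 1 = 165; answer 165
Part II: A1 = 165; m = 3; total draws C(9,2) = 36; favorable C(3,1)*C(6,1) = 18; P = 1/2; answer 1/2
Part III: A2 = 1/2; threaded value p + q = 3; d = -33; cross terms: (6*-33 - -7*-11)=-275, (-7*-18 - 11*-33)=489, (11*-14 - 37*-18)=512, (37*32 - 17*-14)=1422, (17*26 - 14*32)=-6, (14*-11 - 6*26)=-310; twice the area = |1832| = 1832; area = 916; answer 916

916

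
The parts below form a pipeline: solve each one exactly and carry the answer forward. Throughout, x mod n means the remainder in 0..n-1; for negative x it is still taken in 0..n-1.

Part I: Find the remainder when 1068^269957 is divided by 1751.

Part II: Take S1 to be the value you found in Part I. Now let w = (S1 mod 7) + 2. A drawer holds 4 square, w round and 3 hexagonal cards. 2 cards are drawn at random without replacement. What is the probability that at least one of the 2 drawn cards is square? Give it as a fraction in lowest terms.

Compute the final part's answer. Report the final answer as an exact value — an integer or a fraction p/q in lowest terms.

Part I: squarings mod 1751: 1068^1=1068, 1068^2=723, 1068^4=931, 1068^8=16, 1068^16=256, 1068^32=749, 1068^64=681, 1068^128=1497, 1068^256=1480, 1068^512=1650, 1068^1024=1446, 1068^2048=222, 1068^4096=256, 1068^8192=749, 1068^16384=681, 1068^32768=1497, 1068^65536=1480, 1068^131072=1650, 1068^262144=1446; 1068^269957 = 1068^1 * 1068^4 * 1068^128 * 1068^512 * 1068^1024 * 1068^2048 * 1068^4096 * 1068^262144 = 437 (mod 1751); answer 437
Part II: S1 = 437; w = 5; total draws C(12,2) = 66; complement C(8,2) = 28; favorable 66 - 28 = 38; P = 19/33; answer 19/33

19/33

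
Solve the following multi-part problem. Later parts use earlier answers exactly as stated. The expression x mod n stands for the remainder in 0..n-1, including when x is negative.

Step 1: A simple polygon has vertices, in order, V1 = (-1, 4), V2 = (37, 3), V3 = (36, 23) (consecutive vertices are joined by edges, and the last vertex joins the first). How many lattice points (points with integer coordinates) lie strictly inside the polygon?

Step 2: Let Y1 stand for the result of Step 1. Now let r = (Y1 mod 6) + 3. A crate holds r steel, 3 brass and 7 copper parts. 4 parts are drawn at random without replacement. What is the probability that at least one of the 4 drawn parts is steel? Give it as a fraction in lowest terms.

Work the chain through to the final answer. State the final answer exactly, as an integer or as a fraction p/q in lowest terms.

Step 1: cross terms: (-1*3 - 37*4)=-151, (37*23 - 36*3)=743, (36*4 - -1*23)=167; twice the area = |759| = 759; area = 759/2; boundary points = 1 + 1 + 1 = 3; strictly interior points = area - boundary/2 + 1 = 379; answer 379
Step 2: Y1 = 379; r = 4; total draws C(14,4) = 1001; complement C(10,4) = 210; favorable 1001 - 210 = 791; P = 113/143; answer 113/143

113/143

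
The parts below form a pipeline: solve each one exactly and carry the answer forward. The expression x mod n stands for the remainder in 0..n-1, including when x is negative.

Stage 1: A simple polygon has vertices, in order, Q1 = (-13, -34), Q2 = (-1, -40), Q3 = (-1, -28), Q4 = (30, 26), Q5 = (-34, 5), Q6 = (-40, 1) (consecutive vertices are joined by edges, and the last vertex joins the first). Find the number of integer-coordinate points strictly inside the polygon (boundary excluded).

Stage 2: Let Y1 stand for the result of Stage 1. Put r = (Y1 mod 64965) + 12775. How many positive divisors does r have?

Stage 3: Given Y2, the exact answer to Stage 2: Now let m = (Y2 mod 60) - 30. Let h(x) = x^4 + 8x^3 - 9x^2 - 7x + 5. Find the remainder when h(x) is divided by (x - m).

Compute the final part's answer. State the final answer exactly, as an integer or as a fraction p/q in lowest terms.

Stage 1: cross terms: (-13*-40 - -1*-34)=486, (-1*-28 - -1*-40)=-12, (-1*26 - 30*-28)=814, (30*5 - -34*26)=1034, (-34*1 - -40*5)=166, (-40*-34 - -13*1)=1373; twice the area = |3861| = 3861; area = 3861/2; boundary points = 6 + 12 + 1 + 1 + 2 + 1 = 23; strictly interior points = area - boundary/2 + 1 = 1920; answer 1920
Stage 2: Y1 = 1920; r = 14695; 14695 = 5 * 2939; number of divisors = (1+1) * (1+1) = 4; answer 4
Stage 3: Y2 = 4; m = -26; remainder = value at the root: 1*(-26)^4 + 8*(-26)^3 - 9*(-26)^2 - 7*(-26)^1 + 5 = (456976) + (-140608) + (-6084) + (182) + (5) = 310471; answer 310471

310471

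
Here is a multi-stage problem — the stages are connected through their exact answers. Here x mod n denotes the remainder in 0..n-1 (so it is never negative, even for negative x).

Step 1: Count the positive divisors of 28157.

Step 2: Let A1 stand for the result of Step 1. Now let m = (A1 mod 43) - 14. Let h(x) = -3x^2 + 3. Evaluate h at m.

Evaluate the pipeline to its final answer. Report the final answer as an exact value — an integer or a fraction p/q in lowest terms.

-297

Step 1: 28157 = 37 * 761; number of divisors = (1+1) * (1+1) = 4; answer 4
Step 2: A1 = 4; m = -10; -3*(-10)^2 + 3 = (-300) + (3) = -297; answer -297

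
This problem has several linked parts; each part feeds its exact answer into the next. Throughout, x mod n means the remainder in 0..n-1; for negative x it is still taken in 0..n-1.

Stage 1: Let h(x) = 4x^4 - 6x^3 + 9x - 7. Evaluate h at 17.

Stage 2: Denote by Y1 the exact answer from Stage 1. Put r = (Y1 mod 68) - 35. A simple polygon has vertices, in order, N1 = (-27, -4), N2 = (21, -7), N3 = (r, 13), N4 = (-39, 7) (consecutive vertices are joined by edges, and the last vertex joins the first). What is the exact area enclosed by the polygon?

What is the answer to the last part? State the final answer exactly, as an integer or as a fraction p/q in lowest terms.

762

Stage 1: 4*(17)^4 - 6*(17)^3 + 9*(17)^1 - 7 = (334084) + (-29478) + (153) + (-7) = 304752; answer 304752
Stage 2: Y1 = 304752; r = 9; cross terms: (-27*-7 - 21*-4)=273, (21*13 - 9*-7)=336, (9*7 - -39*13)=570, (-39*-4 - -27*7)=345; twice the area = |1524| = 1524; area = 762; answer 762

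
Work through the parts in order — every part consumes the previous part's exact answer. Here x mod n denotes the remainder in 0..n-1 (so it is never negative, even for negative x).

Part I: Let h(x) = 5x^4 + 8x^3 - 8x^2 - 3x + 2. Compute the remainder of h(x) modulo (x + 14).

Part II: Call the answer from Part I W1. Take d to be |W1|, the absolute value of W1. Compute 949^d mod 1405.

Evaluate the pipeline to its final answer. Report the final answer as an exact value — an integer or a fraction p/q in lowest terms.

Part I: remainder = value at the root: 5*(-14)^4 + 8*(-14)^3 - 8*(-14)^2 - 3*(-14)^1 + 2 = (192080) + (-21952) + (-1568) + (42) + (2) = 168604; answer 168604
Part II: W1 = 168604; d = 168604; squarings mod 1405: 949^1=949, 949^2=1401, 949^4=16, 949^8=256, 949^16=906, 949^32=316, 949^64=101, 949^128=366, 949^256=481, 949^512=941, 949^1024=331, 949^2048=1376, 949^4096=841, 949^8192=566, 949^16384=16, 949^32768=256, 949^65536=906, 949^131072=316; 949^168604 = 949^4 * 949^8 * 949^16 * 949^128 * 949^512 * 949^4096 * 949^32768 * 949^131072 = 331 (mod 1405); answer 331

331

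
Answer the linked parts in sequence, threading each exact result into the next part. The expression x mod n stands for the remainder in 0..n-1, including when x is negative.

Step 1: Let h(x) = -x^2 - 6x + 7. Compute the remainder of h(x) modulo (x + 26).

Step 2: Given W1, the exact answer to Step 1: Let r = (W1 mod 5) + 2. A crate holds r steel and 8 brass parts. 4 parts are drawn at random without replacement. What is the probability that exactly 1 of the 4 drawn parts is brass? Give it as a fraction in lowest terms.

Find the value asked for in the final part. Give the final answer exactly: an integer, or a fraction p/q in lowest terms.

Step 1: remainder = value at the root: -1*(-26)^2 - 6*(-26)^1 + 7 = (-676) + (156) + (7) = -513; answer -513
Step 2: W1 = -513; r = 4; total draws C(12,4) = 495; favorable C(8,1)*C(4,3) = 32; P = 32/495; answer 32/495

32/495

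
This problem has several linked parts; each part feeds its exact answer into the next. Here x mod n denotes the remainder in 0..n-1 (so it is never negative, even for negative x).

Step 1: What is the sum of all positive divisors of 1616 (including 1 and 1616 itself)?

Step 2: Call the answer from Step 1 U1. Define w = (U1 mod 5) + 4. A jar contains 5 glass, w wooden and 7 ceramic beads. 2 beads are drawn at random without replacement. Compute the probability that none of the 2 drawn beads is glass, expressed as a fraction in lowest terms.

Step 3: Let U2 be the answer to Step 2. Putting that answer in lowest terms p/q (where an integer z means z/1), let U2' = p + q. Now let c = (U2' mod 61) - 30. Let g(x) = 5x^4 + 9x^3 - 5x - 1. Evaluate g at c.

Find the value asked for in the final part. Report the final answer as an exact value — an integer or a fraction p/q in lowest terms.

Step 1: 1616 = 2^4 * 101; sigma = (1 + 2 + 4 + 8 + 16) * (1 + 101) = 31 * 102 = 3162; answer 3162
Step 2: U1 = 3162; w = 6; total draws C(18,2) = 153; favorable C(13,2) = 78; P = 26/51; answer 26/51
Step 3: U2 = 26/51; threaded value p + q = 77; c = -14; 5*(-14)^4 + 9*(-14)^3 - 5*(-14)^1 - 1 = (192080) + (-24696) + (70) + (-1) = 167453; answer 167453

167453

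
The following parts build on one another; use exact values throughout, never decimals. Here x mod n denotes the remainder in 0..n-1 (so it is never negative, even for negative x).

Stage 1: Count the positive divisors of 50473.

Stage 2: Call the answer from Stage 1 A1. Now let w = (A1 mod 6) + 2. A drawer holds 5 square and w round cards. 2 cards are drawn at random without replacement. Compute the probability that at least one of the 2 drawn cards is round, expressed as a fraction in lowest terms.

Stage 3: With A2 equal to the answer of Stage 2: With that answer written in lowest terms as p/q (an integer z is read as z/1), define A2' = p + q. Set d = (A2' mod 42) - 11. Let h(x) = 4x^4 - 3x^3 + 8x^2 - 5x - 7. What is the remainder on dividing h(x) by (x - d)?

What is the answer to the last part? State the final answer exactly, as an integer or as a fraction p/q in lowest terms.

Stage 1: 50473 = 17 * 2969; number of divisors = (1+1) * (1+1) = 4; answer 4
Stage 2: A1 = 4; w = 6; total draws C(11,2) = 55; complement C(5,2) = 10; favorable 55 - 10 = 45; P = 9/11; answer 9/11
Stage 3: A2 = 9/11; threaded value p + q = 20; d = 9; remainder = value at the root: 4*(9)^4 - 3*(9)^3 + 8*(9)^2 - 5*(9)^1 - 7 = (26244) + (-2187) + (648) + (-45) + (-7) = 24653; answer 24653

24653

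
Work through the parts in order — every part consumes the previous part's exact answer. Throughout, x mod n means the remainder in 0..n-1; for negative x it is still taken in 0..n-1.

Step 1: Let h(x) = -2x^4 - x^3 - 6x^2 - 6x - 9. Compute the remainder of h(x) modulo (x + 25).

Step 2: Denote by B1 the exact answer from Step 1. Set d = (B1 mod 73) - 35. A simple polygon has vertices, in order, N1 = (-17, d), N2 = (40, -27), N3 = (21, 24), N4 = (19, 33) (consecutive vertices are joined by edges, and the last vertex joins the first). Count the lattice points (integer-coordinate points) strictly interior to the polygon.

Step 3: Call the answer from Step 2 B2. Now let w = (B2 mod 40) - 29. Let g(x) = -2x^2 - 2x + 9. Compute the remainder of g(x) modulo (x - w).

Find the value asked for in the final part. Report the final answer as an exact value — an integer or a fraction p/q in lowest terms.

-255

Step 1: remainder = value at the root: -2*(-25)^4 - 1*(-25)^3 - 6*(-25)^2 - 6*(-25)^1 - 9 = (-781250) + (15625) + (-3750) + (150) + (-9) = -769234; answer -769234
Step 2: B1 = -769234; d = 5; cross terms: (-17*-27 - 40*5)=259, (40*24 - 21*-27)=1527, (21*33 - 19*24)=237, (19*5 - -17*33)=656; twice the area = |2679| = 2679; area = 2679/2; boundary points = 1 + 1 + 1 + 4 = 7; strictly interior points = area - boundary/2 + 1 = 1337; answer 1337
Step 3: B2 = 1337; w = -12; remainder = value at the root: -2*(-12)^2 - 2*(-12)^1 + 9 = (-288) + (24) + (9) = -255; answer -255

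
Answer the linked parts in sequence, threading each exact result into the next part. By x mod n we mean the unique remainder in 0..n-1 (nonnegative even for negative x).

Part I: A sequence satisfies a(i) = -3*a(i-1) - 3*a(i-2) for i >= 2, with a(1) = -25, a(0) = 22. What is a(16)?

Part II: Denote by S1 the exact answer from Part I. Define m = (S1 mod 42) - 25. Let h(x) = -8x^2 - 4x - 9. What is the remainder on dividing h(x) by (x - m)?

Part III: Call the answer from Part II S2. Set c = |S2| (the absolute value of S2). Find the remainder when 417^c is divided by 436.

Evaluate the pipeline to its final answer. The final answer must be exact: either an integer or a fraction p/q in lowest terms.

Part I: a(2) = -3*(-25) - 3*(22) = 9; iterating: a(2)=9, a(3)=48, a(4)=-171, a(5)=369, a(6)=-594, a(7)=675, a(8)=-243, a(9)=-1296, a(10)=4617, a(11)=-9963, a(12)=16038, a(13)=-18225, a(14)=6561, a(15)=34992, a(16)=-124659; answer -124659
Part II: S1 = -124659; m = 14; remainder = value at the root: -8*(14)^2 - 4*(14)^1 - 9 = (-1568) + (-56) + (-9) = -1633; answer -1633
Part III: S2 = -1633; c = 1633; squarings mod 436: 417^1=417, 417^2=361, 417^4=393, 417^8=105, 417^16=125, 417^32=365, 417^64=245, 417^128=293, 417^256=393, 417^512=105, 417^1024=125; 417^1633 = 417^1 * 417^32 * 417^64 * 417^512 * 417^1024 = 329 (mod 436); answer 329

329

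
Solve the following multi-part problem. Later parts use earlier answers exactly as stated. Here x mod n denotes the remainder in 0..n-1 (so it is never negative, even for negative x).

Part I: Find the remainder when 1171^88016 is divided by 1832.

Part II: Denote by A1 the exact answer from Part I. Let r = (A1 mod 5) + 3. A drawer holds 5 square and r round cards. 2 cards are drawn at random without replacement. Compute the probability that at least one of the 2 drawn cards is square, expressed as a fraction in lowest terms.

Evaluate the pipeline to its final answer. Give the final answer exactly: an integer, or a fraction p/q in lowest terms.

Part I: squarings mod 1832: 1171^1=1171, 1171^2=905, 1171^4=121, 1171^8=1817, 1171^16=225, 1171^32=1161, 1171^64=1401, 1171^128=729, 1171^256=161, 1171^512=273, 1171^1024=1249, 1171^2048=969, 1171^4096=977, 1171^8192=57, 1171^16384=1417, 1171^32768=17, 1171^65536=289; 1171^88016 = 1171^16 * 1171^64 * 1171^128 * 1171^256 * 1171^512 * 1171^1024 * 1171^4096 * 1171^16384 * 1171^65536 = 1817 (mod 1832); answer 1817
Part II: A1 = 1817; r = 5; total draws C(10,2) = 45; complement C(5,2) = 10; favorable 45 - 10 = 35; P = 7/9; answer 7/9

7/9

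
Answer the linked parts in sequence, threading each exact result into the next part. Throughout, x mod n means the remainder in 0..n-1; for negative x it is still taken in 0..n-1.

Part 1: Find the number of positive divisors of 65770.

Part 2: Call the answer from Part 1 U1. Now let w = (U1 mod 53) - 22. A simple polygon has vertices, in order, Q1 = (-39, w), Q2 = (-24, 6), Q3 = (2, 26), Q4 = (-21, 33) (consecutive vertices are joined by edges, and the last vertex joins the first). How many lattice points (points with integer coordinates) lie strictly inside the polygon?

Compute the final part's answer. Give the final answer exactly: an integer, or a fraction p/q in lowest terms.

Part 1: 65770 = 2 * 5 * 6577; number of divisors = (1+1) * (1+1) * (1+1) = 8; answer 8
Part 2: U1 = 8; w = -14; cross terms: (-39*6 - -24*-14)=-570, (-24*26 - 2*6)=-636, (2*33 - -21*26)=612, (-21*-14 - -39*33)=1581; twice the area = |987| = 987; area = 987/2; boundary points = 5 + 2 + 1 + 1 = 9; strictly interior points = area - boundary/2 + 1 = 490; answer 490

490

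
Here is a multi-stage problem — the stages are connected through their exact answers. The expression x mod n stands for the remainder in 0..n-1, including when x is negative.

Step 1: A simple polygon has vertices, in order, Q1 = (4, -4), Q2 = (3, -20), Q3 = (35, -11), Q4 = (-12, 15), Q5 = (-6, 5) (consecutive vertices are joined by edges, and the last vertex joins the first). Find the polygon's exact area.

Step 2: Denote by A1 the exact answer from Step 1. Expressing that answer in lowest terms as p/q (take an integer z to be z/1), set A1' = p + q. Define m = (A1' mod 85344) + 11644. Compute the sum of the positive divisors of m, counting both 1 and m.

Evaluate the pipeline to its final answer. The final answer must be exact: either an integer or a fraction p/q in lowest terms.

Step 1: cross terms: (4*-20 - 3*-4)=-68, (3*-11 - 35*-20)=667, (35*15 - -12*-11)=393, (-12*5 - -6*15)=30, (-6*-4 - 4*5)=4; twice the area = |1026| = 1026; area = 513; answer 513
Step 2: A1 = 513; threaded value p + q = 514; m = 12158; 12158 = 2 * 6079; sigma = (1 + 2) * (1 + 6079) = 3 * 6080 = 18240; answer 18240

18240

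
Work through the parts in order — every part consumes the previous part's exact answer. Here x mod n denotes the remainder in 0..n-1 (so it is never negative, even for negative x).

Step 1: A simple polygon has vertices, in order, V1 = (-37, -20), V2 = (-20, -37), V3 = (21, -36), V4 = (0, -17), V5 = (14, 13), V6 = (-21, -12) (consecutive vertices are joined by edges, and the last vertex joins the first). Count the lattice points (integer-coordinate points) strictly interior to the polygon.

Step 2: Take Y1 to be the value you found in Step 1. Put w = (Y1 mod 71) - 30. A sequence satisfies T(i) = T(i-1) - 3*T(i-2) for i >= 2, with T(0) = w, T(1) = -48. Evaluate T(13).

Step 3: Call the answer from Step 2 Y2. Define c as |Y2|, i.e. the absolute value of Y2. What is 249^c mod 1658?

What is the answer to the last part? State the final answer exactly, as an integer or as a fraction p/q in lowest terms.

Step 1: cross terms: (-37*-37 - -20*-20)=969, (-20*-36 - 21*-37)=1497, (21*-17 - 0*-36)=-357, (0*13 - 14*-17)=238, (14*-12 - -21*13)=105, (-21*-20 - -37*-12)=-24; twice the area = |2428| = 2428; area = 1214; boundary points = 17 + 1 + 1 + 2 + 5 + 8 = 34; strictly interior points = area - boundary/2 + 1 = 1198; answer 1198
Step 2: Y1 = 1198; w = 32; T(2) = 1*(-48) - 3*(32) = -144; iterating: T(2)=-144, T(3)=0, T(4)=432, T(5)=432, T(6)=-864, T(7)=-2160, T(8)=432, T(9)=6912, T(10)=5616, T(11)=-15120, T(12)=-31968, T(13)=13392; answer 13392
Step 3: Y2 = 13392; c = 13392; squarings mod 1658: 249^1=249, 249^2=655, 249^4=1261, 249^8=99, 249^16=1511, 249^32=55, 249^64=1367, 249^128=123, 249^256=207, 249^512=1399, 249^1024=761, 249^2048=479, 249^4096=637, 249^8192=1217; 249^13392 = 249^16 * 249^64 * 249^1024 * 249^4096 * 249^8192 = 157 (mod 1658); answer 157

157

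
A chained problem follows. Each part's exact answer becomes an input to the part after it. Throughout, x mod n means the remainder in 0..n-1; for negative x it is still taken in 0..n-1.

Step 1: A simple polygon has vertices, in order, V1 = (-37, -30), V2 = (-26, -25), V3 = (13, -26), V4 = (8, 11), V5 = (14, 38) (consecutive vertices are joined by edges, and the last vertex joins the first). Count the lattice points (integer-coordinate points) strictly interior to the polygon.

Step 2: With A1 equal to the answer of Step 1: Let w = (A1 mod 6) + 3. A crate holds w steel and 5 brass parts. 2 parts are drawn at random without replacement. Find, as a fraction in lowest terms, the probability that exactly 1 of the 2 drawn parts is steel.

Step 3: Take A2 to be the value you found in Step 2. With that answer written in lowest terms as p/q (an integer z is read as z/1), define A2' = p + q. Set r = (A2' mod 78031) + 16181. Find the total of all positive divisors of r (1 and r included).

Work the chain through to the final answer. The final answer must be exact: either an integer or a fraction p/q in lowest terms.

27936

Step 1: cross terms: (-37*-25 - -26*-30)=145, (-26*-26 - 13*-25)=1001, (13*11 - 8*-26)=351, (8*38 - 14*11)=150, (14*-30 - -37*38)=986; twice the area = |2633| = 2633; area = 2633/2; boundary points = 1 + 1 + 1 + 3 + 17 = 23; strictly interior points = area - boundary/2 + 1 = 1306; answer 1306
Step 2: A1 = 1306; w = 7; total draws C(12,2) = 66; favorable C(7,1)*C(5,1) = 35; P = 35/66; answer 35/66
Step 3: A2 = 35/66; threaded value p + q = 101; r = 16282; 16282 = 2 * 7 * 1163; sigma = (1 + 2) * (1 + 7) * (1 + 1163) = 3 * 8 * 1164 = 27936; answer 27936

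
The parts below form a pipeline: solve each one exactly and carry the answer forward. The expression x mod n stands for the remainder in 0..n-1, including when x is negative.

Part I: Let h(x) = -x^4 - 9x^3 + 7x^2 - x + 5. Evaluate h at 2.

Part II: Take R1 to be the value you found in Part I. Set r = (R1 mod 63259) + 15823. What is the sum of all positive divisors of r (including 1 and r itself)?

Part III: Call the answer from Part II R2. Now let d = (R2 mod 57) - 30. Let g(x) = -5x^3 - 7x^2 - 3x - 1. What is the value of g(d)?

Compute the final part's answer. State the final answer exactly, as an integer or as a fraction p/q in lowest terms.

Part I: -1*(2)^4 - 9*(2)^3 + 7*(2)^2 - 1*(2)^1 + 5 = (-16) + (-72) + (28) + (-2) + (5) = -57; answer -57
Part II: R1 = -57; r = 79025; 79025 = 5^2 * 29 * 109; sigma = (1 + 5 + 25) * (1 + 29) * (1 + 109) = 31 * 30 * 110 = 102300; answer 102300
Part III: R2 = 102300; d = 12; -5*(12)^3 - 7*(12)^2 - 3*(12)^1 - 1 = (-8640) + (-1008) + (-36) + (-1) = -9685; answer -9685

-9685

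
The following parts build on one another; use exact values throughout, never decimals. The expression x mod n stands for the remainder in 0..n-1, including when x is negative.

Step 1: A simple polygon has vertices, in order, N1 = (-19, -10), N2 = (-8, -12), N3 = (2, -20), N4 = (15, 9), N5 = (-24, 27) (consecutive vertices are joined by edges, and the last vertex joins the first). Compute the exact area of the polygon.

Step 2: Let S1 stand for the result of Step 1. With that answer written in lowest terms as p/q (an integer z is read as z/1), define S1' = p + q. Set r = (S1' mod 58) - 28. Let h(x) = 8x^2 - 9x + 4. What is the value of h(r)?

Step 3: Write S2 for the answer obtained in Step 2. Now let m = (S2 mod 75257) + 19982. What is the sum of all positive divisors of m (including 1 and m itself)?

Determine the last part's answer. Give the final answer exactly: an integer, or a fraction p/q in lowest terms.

20328

Step 1: cross terms: (-19*-12 - -8*-10)=148, (-8*-20 - 2*-12)=184, (2*9 - 15*-20)=318, (15*27 - -24*9)=621, (-24*-10 - -19*27)=753; twice the area = |2024| = 2024; area = 1012; answer 1012
Step 2: S1 = 1012; threaded value p + q = 1013; r = -1; 8*(-1)^2 - 9*(-1)^1 + 4 = (8) + (9) + (4) = 21; answer 21
Step 3: S2 = 21; m = 20003; 20003 = 83 * 241; sigma = (1 + 83) * (1 + 241) = 84 * 242 = 20328; answer 20328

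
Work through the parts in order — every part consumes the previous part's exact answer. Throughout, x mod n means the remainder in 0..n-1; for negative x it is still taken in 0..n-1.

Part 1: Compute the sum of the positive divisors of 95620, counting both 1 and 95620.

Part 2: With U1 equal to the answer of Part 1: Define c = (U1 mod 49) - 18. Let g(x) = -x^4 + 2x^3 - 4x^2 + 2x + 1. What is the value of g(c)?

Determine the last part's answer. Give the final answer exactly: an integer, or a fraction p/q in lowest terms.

-455

Part 1: 95620 = 2^2 * 5 * 7 * 683; sigma = (1 + 2 + 4) * (1 + 5) * (1 + 7) * (1 + 683) = 7 * 6 * 8 * 684 = 229824; answer 229824
Part 2: U1 = 229824; c = -4; -1*(-4)^4 + 2*(-4)^3 - 4*(-4)^2 + 2*(-4)^1 + 1 = (-256) + (-128) + (-64) + (-8) + (1) = -455; answer -455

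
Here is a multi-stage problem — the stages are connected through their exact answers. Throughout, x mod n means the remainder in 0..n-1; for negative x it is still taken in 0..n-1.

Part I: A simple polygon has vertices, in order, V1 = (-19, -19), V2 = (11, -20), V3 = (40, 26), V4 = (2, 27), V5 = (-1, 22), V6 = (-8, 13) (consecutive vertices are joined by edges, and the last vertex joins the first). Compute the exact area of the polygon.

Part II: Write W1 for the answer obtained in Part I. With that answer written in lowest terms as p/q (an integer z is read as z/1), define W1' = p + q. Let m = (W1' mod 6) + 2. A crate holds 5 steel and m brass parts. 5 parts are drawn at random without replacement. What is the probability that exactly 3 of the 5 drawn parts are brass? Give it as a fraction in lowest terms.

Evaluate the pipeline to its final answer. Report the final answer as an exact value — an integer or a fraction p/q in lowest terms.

5/28

Part I: cross terms: (-19*-20 - 11*-19)=589, (11*26 - 40*-20)=1086, (40*27 - 2*26)=1028, (2*22 - -1*27)=71, (-1*13 - -8*22)=163, (-8*-19 - -19*13)=399; twice the area = |3336| = 3336; area = 1668; answer 1668
Part II: W1 = 1668; threaded value p + q = 1669; m = 3; total draws C(8,5) = 56; favorable C(3,3)*C(5,2) = 10; P = 5/28; answer 5/28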